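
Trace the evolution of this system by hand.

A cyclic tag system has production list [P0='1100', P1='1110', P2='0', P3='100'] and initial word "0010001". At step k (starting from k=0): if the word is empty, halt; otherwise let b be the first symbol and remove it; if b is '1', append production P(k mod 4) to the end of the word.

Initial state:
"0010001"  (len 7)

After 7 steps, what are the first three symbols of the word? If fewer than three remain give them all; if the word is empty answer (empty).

step 0: "0010001"  (len 7)
step 1: "010001"  (len 6)
step 2: "10001"  (len 5)
step 3: "00010"  (len 5)
step 4: "0010"  (len 4)
step 5: "010"  (len 3)
step 6: "10"  (len 2)
step 7: "00"  (len 2)

00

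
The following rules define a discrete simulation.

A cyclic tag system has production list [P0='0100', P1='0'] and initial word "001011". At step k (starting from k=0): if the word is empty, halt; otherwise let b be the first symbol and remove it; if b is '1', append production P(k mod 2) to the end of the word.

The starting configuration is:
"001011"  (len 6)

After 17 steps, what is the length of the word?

0) "001011"  (len 6)
1) "01011"  (len 5)
2) "1011"  (len 4)
3) "0110100"  (len 7)
4) "110100"  (len 6)
5) "101000100"  (len 9)
6) "010001000"  (len 9)
7) "10001000"  (len 8)
8) "00010000"  (len 8)
9) "0010000"  (len 7)
10) "010000"  (len 6)
11) "10000"  (len 5)
12) "00000"  (len 5)
13) "0000"  (len 4)
14) "000"  (len 3)
15) "00"  (len 2)
16) "0"  (len 1)
17) (halted — word empty)

0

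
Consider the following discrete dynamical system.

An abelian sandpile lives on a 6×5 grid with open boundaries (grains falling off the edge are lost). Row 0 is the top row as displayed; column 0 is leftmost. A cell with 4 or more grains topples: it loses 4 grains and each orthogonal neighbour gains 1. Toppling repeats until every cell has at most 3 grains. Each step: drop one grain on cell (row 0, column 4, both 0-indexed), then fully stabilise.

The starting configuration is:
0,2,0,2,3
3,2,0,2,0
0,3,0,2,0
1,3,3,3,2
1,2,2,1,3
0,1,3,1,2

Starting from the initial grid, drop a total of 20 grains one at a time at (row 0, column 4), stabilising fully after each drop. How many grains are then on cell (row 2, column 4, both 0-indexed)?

1

[0] 0,2,0,2,3
3,2,0,2,0
0,3,0,2,0
1,3,3,3,2
1,2,2,1,3
0,1,3,1,2
[1] 0,2,0,3,0
3,2,0,2,1
0,3,0,2,0
1,3,3,3,2
1,2,2,1,3
0,1,3,1,2
[2] 0,2,0,3,1
3,2,0,2,1
0,3,0,2,0
1,3,3,3,2
1,2,2,1,3
0,1,3,1,2
[3] 0,2,0,3,2
3,2,0,2,1
0,3,0,2,0
1,3,3,3,2
1,2,2,1,3
0,1,3,1,2
[4] 0,2,0,3,3
3,2,0,2,1
0,3,0,2,0
1,3,3,3,2
1,2,2,1,3
0,1,3,1,2
[5] 0,2,1,0,1
3,2,0,3,2
0,3,0,2,0
1,3,3,3,2
1,2,2,1,3
0,1,3,1,2
[6] 0,2,1,0,2
3,2,0,3,2
0,3,0,2,0
1,3,3,3,2
1,2,2,1,3
0,1,3,1,2
[7] 0,2,1,0,3
3,2,0,3,2
0,3,0,2,0
1,3,3,3,2
1,2,2,1,3
0,1,3,1,2
[8] 0,2,1,1,0
3,2,0,3,3
0,3,0,2,0
1,3,3,3,2
1,2,2,1,3
0,1,3,1,2
[9] 0,2,1,1,1
3,2,0,3,3
0,3,0,2,0
1,3,3,3,2
1,2,2,1,3
0,1,3,1,2
[10] 0,2,1,1,2
3,2,0,3,3
0,3,0,2,0
1,3,3,3,2
1,2,2,1,3
0,1,3,1,2
[11] 0,2,1,1,3
3,2,0,3,3
0,3,0,2,0
1,3,3,3,2
1,2,2,1,3
0,1,3,1,2
[12] 0,2,1,3,1
3,2,1,0,1
0,3,0,3,1
1,3,3,3,2
1,2,2,1,3
0,1,3,1,2
[13] 0,2,1,3,2
3,2,1,0,1
0,3,0,3,1
1,3,3,3,2
1,2,2,1,3
0,1,3,1,2
[14] 0,2,1,3,3
3,2,1,0,1
0,3,0,3,1
1,3,3,3,2
1,2,2,1,3
0,1,3,1,2
[15] 0,2,2,0,1
3,2,1,1,2
0,3,0,3,1
1,3,3,3,2
1,2,2,1,3
0,1,3,1,2
[16] 0,2,2,0,2
3,2,1,1,2
0,3,0,3,1
1,3,3,3,2
1,2,2,1,3
0,1,3,1,2
[17] 0,2,2,0,3
3,2,1,1,2
0,3,0,3,1
1,3,3,3,2
1,2,2,1,3
0,1,3,1,2
[18] 0,2,2,1,0
3,2,1,1,3
0,3,0,3,1
1,3,3,3,2
1,2,2,1,3
0,1,3,1,2
[19] 0,2,2,1,1
3,2,1,1,3
0,3,0,3,1
1,3,3,3,2
1,2,2,1,3
0,1,3,1,2
[20] 0,2,2,1,2
3,2,1,1,3
0,3,0,3,1
1,3,3,3,2
1,2,2,1,3
0,1,3,1,2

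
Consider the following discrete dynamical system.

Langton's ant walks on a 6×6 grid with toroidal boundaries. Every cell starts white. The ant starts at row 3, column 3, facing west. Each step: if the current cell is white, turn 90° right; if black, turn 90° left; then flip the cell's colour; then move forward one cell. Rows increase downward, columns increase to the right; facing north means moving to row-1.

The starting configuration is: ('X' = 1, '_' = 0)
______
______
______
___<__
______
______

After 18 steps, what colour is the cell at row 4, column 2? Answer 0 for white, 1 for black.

gen 0: ______
______
______
___<__
______
______
gen 1: ______
______
___^__
___X__
______
______
gen 2: ______
______
___X>_
___X__
______
______
gen 3: ______
______
___XX_
___Xv_
______
______
gen 4: ______
______
___XX_
___<X_
______
______
gen 5: ______
______
___XX_
____X_
___v__
______
gen 6: ______
______
___XX_
____X_
__<X__
______
gen 7: ______
______
___XX_
__^_X_
__XX__
______
gen 8: ______
______
___XX_
__X>X_
__XX__
______
gen 9: ______
______
___XX_
__XXX_
__Xv__
______
gen 10: ______
______
___XX_
__XXX_
__X_>_
______
gen 11: ______
______
___XX_
__XXX_
__X_X_
____v_
gen 12: ______
______
___XX_
__XXX_
__X_X_
___<X_
gen 13: ______
______
___XX_
__XXX_
__X^X_
___XX_
gen 14: ______
______
___XX_
__XXX_
__XX>_
___XX_
gen 15: ______
______
___XX_
__XX^_
__XX__
___XX_
gen 16: ______
______
___XX_
__X<__
__XX__
___XX_
gen 17: ______
______
___XX_
__X___
__Xv__
___XX_
gen 18: ______
______
___XX_
__X___
__X_>_
___XX_

1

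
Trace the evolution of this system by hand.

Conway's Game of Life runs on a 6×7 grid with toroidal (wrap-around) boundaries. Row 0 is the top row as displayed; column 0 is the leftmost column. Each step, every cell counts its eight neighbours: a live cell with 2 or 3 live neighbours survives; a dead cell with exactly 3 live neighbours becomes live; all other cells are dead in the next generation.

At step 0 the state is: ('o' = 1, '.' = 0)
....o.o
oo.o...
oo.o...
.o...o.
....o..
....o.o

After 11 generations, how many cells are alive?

step 0: ....o.o
oo.o...
oo.o...
.o...o.
....o..
....o.o
step 1: ...oo.o
.o.oo.o
....o.o
ooo.o..
....o..
...oo..
step 2: o......
..o...o
....o.o
oo..o..
.oo.oo.
.......
step 3: .......
o....oo
.o.o..o
ooo.o.o
oooooo.
.o.....
step 4: o.....o
o....oo
...oo..
.......
....oo.
oo.oo..
step 5: ....o..
o...oo.
....ooo
...o.o.
...ooo.
oo.oo..
step 6: oo....o
...o...
...o...
...o...
.....oo
..o....
step 7: ooo....
o.o....
..ooo..
....o..
.......
.o...o.
step 8: o.o...o
o......
.oo.o..
....o..
.......
ooo....
step 9: ..o...o
o.oo..o
.o.o...
...o...
.o.....
o.o...o
step 10: ..o..o.
o..o..o
oo.oo..
.......
ooo....
o.o...o
step 11: ..oo.o.
o..o.oo
ooooo.o
...o...
o.o...o
o.oo..o

21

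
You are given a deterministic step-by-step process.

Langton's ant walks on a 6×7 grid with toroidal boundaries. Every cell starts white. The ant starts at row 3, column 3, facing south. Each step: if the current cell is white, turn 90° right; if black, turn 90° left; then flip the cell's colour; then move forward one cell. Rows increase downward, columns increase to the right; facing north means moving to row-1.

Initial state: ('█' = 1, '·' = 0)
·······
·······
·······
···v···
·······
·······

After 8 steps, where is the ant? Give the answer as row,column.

k=0  ·······
·······
·······
···v···
·······
·······
k=1  ·······
·······
·······
··<█···
·······
·······
k=2  ·······
·······
··^····
··██···
·······
·······
k=3  ·······
·······
··█>···
··██···
·······
·······
k=4  ·······
·······
··██···
··█v···
·······
·······
k=5  ·······
·······
··██···
··█·>··
·······
·······
k=6  ·······
·······
··██···
··█·█··
····v··
·······
k=7  ·······
·······
··██···
··█·█··
···<█··
·······
k=8  ·······
·······
··██···
··█^█··
···██··
·······

3,3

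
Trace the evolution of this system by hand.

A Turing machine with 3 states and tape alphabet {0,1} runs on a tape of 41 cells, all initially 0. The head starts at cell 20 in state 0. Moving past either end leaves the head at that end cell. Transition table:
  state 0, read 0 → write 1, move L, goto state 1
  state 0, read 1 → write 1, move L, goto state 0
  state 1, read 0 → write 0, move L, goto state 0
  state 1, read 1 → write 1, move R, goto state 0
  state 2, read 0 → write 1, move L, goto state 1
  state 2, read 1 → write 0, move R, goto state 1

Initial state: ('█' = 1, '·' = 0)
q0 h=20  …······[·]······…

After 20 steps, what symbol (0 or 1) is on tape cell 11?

gen 0: q0 h=20  …······[·]······…
gen 1: q1 h=19  …······[·]█·····…
gen 2: q0 h=18  …······[·]·█····…
gen 3: q1 h=17  …······[·]█·█···…
gen 4: q0 h=16  …······[·]·█·█··…
gen 5: q1 h=15  …······[·]█·█·█·…
gen 6: q0 h=14  …······[·]·█·█·█…
gen 7: q1 h=13  …······[·]█·█·█·…
gen 8: q0 h=12  …······[·]·█·█·█…
gen 9: q1 h=11  …······[·]█·█·█·…
gen 10: q0 h=10  …······[·]·█·█·█…
gen 11: q1 h= 9  …······[·]█·█·█·…
gen 12: q0 h= 8  …······[·]·█·█·█…
gen 13: q1 h= 7  …······[·]█·█·█·…
gen 14: q0 h= 6  |······[·]·█·█·█…
gen 15: q1 h= 5  |·····[·]█·█·█·…
gen 16: q0 h= 4  |····[·]·█·█·█…
gen 17: q1 h= 3  |···[·]█·█·█·…
gen 18: q0 h= 2  |··[·]·█·█·█…
gen 19: q1 h= 1  |·[·]█·█·█·…
gen 20: q0 h= 0  |[·]·█·█·█…

0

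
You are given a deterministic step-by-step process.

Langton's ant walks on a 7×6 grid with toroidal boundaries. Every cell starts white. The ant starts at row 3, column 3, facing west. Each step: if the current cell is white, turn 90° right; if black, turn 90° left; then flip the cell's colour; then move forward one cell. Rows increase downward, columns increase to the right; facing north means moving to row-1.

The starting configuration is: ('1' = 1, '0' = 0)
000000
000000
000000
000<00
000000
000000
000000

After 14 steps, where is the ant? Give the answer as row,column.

4,4

step 0: 000000
000000
000000
000<00
000000
000000
000000
step 1: 000000
000000
000^00
000100
000000
000000
000000
step 2: 000000
000000
0001>0
000100
000000
000000
000000
step 3: 000000
000000
000110
0001v0
000000
000000
000000
step 4: 000000
000000
000110
000<10
000000
000000
000000
step 5: 000000
000000
000110
000010
000v00
000000
000000
step 6: 000000
000000
000110
000010
00<100
000000
000000
step 7: 000000
000000
000110
00^010
001100
000000
000000
step 8: 000000
000000
000110
001>10
001100
000000
000000
step 9: 000000
000000
000110
001110
001v00
000000
000000
step 10: 000000
000000
000110
001110
0010>0
000000
000000
step 11: 000000
000000
000110
001110
001010
0000v0
000000
step 12: 000000
000000
000110
001110
001010
000<10
000000
step 13: 000000
000000
000110
001110
001^10
000110
000000
step 14: 000000
000000
000110
001110
0011>0
000110
000000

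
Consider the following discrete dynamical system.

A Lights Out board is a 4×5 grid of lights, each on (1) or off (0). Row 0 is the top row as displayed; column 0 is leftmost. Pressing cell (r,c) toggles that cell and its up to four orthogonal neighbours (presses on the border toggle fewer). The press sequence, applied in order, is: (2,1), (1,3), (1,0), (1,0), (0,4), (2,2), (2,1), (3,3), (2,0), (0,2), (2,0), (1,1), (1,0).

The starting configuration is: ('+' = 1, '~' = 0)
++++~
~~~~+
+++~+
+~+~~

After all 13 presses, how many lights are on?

11

k=0  ++++~
~~~~+
+++~+
+~+~~
k=1  ++++~
~+~~+
~~~~+
+++~~
k=2  +++~~
~+++~
~~~++
+++~~
k=3  ~++~~
+~++~
+~~++
+++~~
k=4  +++~~
~+++~
~~~++
+++~~
k=5  +++++
~++++
~~~++
+++~~
k=6  +++++
~+~++
~++~+
++~~~
k=7  +++++
~~~++
+~~~+
+~~~~
k=8  +++++
~~~++
+~~++
+~+++
k=9  +++++
+~~++
~+~++
~~+++
k=10  +~~~+
+~+++
~+~++
~~+++
k=11  +~~~+
~~+++
+~~++
+~+++
k=12  ++~~+
++~++
++~++
+~+++
k=13  ~+~~+
~~~++
~+~++
+~+++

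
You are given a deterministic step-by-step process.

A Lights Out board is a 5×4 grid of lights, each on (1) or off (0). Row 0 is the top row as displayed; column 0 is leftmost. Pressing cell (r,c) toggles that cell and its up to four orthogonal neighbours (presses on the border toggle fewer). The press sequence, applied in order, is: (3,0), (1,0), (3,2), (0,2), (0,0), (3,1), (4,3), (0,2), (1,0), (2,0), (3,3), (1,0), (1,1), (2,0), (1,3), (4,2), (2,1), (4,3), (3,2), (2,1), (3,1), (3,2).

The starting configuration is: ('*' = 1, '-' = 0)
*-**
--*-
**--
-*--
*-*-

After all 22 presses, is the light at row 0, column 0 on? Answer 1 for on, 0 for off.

1

step 0: *-**
--*-
**--
-*--
*-*-
step 1: *-**
--*-
-*--
*---
--*-
step 2: --**
***-
**--
*---
--*-
step 3: --**
***-
***-
****
----
step 4: -*--
**--
***-
****
----
step 5: *---
-*--
***-
****
----
step 6: *---
-*--
*-*-
---*
-*--
step 7: *---
-*--
*-*-
----
-***
step 8: ****
-**-
*-*-
----
-***
step 9: -***
*-*-
--*-
----
-***
step 10: -***
--*-
***-
*---
-***
step 11: -***
--*-
****
*-**
-**-
step 12: ****
***-
-***
*-**
-**-
step 13: *-**
----
--**
*-**
-**-
step 14: *-**
*---
****
--**
-**-
step 15: *-*-
*-**
***-
--**
-**-
step 16: *-*-
*-**
***-
---*
---*
step 17: *-*-
****
----
-*-*
---*
step 18: *-*-
****
----
-*--
--*-
step 19: *-*-
****
--*-
--**
----
step 20: *-*-
*-**
**--
-***
----
step 21: *-*-
*-**
*---
*--*
-*--
step 22: *-*-
*-**
*-*-
***-
-**-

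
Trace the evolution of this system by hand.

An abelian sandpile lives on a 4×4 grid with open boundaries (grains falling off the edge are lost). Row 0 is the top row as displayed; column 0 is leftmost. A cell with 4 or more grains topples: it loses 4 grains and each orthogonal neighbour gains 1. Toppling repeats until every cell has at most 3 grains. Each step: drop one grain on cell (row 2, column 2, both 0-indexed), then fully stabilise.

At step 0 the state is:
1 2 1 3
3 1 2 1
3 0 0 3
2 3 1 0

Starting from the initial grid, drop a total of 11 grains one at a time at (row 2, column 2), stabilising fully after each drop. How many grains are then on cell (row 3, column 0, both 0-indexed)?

[0] 1 2 1 3
3 1 2 1
3 0 0 3
2 3 1 0
[1] 1 2 1 3
3 1 2 1
3 0 1 3
2 3 1 0
[2] 1 2 1 3
3 1 2 1
3 0 2 3
2 3 1 0
[3] 1 2 1 3
3 1 2 1
3 0 3 3
2 3 1 0
[4] 1 2 1 3
3 1 3 2
3 1 1 0
2 3 2 1
[5] 1 2 1 3
3 1 3 2
3 1 2 0
2 3 2 1
[6] 1 2 1 3
3 1 3 2
3 1 3 0
2 3 2 1
[7] 1 2 2 3
3 2 0 3
3 2 1 1
2 3 3 1
[8] 1 2 2 3
3 2 0 3
3 2 2 1
2 3 3 1
[9] 1 2 2 3
3 2 0 3
3 2 3 1
2 3 3 1
[10] 2 3 2 3
1 0 2 3
2 2 2 2
0 2 1 2
[11] 2 3 2 3
1 0 2 3
2 2 3 2
0 2 1 2

0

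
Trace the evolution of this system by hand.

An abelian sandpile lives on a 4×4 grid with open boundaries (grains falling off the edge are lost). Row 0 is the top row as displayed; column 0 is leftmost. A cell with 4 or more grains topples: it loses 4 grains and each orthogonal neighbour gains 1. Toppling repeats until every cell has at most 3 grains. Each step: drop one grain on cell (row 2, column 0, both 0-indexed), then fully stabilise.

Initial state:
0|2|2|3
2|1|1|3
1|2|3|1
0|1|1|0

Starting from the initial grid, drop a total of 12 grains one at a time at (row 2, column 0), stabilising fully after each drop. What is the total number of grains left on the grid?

31

gen 0: 0|2|2|3
2|1|1|3
1|2|3|1
0|1|1|0
gen 1: 0|2|2|3
2|1|1|3
2|2|3|1
0|1|1|0
gen 2: 0|2|2|3
2|1|1|3
3|2|3|1
0|1|1|0
gen 3: 0|2|2|3
3|1|1|3
0|3|3|1
1|1|1|0
gen 4: 0|2|2|3
3|1|1|3
1|3|3|1
1|1|1|0
gen 5: 0|2|2|3
3|1|1|3
2|3|3|1
1|1|1|0
gen 6: 0|2|2|3
3|1|1|3
3|3|3|1
1|1|1|0
gen 7: 1|2|2|3
0|3|2|3
2|1|0|2
2|2|2|0
gen 8: 1|2|2|3
0|3|2|3
3|1|0|2
2|2|2|0
gen 9: 1|2|2|3
1|3|2|3
0|2|0|2
3|2|2|0
gen 10: 1|2|2|3
1|3|2|3
1|2|0|2
3|2|2|0
gen 11: 1|2|2|3
1|3|2|3
2|2|0|2
3|2|2|0
gen 12: 1|2|2|3
1|3|2|3
3|2|0|2
3|2|2|0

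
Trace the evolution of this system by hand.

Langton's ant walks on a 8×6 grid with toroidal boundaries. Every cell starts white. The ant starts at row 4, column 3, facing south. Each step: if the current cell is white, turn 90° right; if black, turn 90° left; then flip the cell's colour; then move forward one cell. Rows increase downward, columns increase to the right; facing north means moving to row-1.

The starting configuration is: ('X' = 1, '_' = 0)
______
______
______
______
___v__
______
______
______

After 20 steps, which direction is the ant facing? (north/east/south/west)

north

t=0: ______
______
______
______
___v__
______
______
______
t=1: ______
______
______
______
__<X__
______
______
______
t=2: ______
______
______
__^___
__XX__
______
______
______
t=3: ______
______
______
__X>__
__XX__
______
______
______
t=4: ______
______
______
__XX__
__Xv__
______
______
______
t=5: ______
______
______
__XX__
__X_>_
______
______
______
t=6: ______
______
______
__XX__
__X_X_
____v_
______
______
t=7: ______
______
______
__XX__
__X_X_
___<X_
______
______
t=8: ______
______
______
__XX__
__X^X_
___XX_
______
______
t=9: ______
______
______
__XX__
__XX>_
___XX_
______
______
t=10: ______
______
______
__XX^_
__XX__
___XX_
______
______
t=11: ______
______
______
__XXX>
__XX__
___XX_
______
______
t=12: ______
______
______
__XXXX
__XX_v
___XX_
______
______
t=13: ______
______
______
__XXXX
__XX<X
___XX_
______
______
t=14: ______
______
______
__XX^X
__XXXX
___XX_
______
______
t=15: ______
______
______
__X<_X
__XXXX
___XX_
______
______
t=16: ______
______
______
__X__X
__XvXX
___XX_
______
______
t=17: ______
______
______
__X__X
__X_>X
___XX_
______
______
t=18: ______
______
______
__X_^X
__X__X
___XX_
______
______
t=19: ______
______
______
__X_X>
__X__X
___XX_
______
______
t=20: ______
______
_____^
__X_X_
__X__X
___XX_
______
______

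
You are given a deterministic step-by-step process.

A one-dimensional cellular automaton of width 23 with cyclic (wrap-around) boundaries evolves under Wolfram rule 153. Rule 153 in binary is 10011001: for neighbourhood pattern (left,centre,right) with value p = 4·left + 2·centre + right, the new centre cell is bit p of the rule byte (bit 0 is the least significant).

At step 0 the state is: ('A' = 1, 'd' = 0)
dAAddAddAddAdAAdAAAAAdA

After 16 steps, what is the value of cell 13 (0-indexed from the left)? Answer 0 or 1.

0

t=0: dAAddAddAddAdAAdAAAAAdA
t=1: dAdAddAddAdddAddAAAAddd
t=2: ddddAddAddAAddAdAAAdAAA
t=3: AAAddAddAdAdAdddAAddAAd
t=4: AAdAddAddddddAAdAdAdAdd
t=5: AdddAddAAAAAdAdddddddAd
t=6: dAAddAdAAAAdddAAAAAAddd
t=7: dAdAdddAAAdAAdAAAAAdAAA
t=8: ddddAAdAAddAddAAAAddAAd
t=9: AAAdAddAdAddAdAAAdAdAdA
t=10: AAdddAddddAdddAAddddddA
t=11: AdAAddAAAddAAdAdAAAAAdA
t=12: ddAdAdAAdAdAddddAAAAddA
t=13: AdddddAdddddAAAdAAAdAdd
t=14: dAAAAddAAAAdAAddAAdddAd
t=15: dAAAdAdAAAddAdAdAdAAddA
t=16: dAAddddAAdAdddddddAdAdd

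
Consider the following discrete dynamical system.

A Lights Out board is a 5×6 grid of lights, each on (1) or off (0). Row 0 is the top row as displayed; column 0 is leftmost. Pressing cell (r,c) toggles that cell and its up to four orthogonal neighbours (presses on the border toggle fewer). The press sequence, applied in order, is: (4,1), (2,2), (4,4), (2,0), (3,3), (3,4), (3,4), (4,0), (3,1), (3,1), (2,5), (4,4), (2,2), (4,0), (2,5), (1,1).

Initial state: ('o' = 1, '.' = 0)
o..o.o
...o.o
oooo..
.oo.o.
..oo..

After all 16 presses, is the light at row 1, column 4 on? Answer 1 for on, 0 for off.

0

gen 0: o..o.o
...o.o
oooo..
.oo.o.
..oo..
gen 1: o..o.o
...o.o
oooo..
..o.o.
oo.o..
gen 2: o..o.o
..oo.o
o.....
....o.
oo.o..
gen 3: o..o.o
..oo.o
o.....
......
oo..oo
gen 4: o..o.o
o.oo.o
.o....
o.....
oo..oo
gen 5: o..o.o
o.oo.o
.o.o..
o.ooo.
oo.ooo
gen 6: o..o.o
o.oo.o
.o.oo.
o.o..o
oo.o.o
gen 7: o..o.o
o.oo.o
.o.o..
o.ooo.
oo.ooo
gen 8: o..o.o
o.oo.o
.o.o..
..ooo.
...ooo
gen 9: o..o.o
o.oo.o
...o..
oo.oo.
.o.ooo
gen 10: o..o.o
o.oo.o
.o.o..
..ooo.
...ooo
gen 11: o..o.o
o.oo..
.o.ooo
..oooo
...ooo
gen 12: o..o.o
o.oo..
.o.ooo
..oo.o
......
gen 13: o..o.o
o..o..
..o.oo
...o.o
......
gen 14: o..o.o
o..o..
..o.oo
o..o.o
oo....
gen 15: o..o.o
o..o.o
..o...
o..o..
oo....
gen 16: oo.o.o
.ooo.o
.oo...
o..o..
oo....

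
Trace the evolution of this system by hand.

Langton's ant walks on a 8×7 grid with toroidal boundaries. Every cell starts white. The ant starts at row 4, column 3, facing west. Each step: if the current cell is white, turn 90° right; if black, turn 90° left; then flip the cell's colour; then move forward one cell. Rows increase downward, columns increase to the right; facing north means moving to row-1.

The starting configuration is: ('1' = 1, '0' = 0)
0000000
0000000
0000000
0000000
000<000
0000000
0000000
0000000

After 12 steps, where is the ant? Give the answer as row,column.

6,3

0) 0000000
0000000
0000000
0000000
000<000
0000000
0000000
0000000
1) 0000000
0000000
0000000
000^000
0001000
0000000
0000000
0000000
2) 0000000
0000000
0000000
0001>00
0001000
0000000
0000000
0000000
3) 0000000
0000000
0000000
0001100
0001v00
0000000
0000000
0000000
4) 0000000
0000000
0000000
0001100
000<100
0000000
0000000
0000000
5) 0000000
0000000
0000000
0001100
0000100
000v000
0000000
0000000
6) 0000000
0000000
0000000
0001100
0000100
00<1000
0000000
0000000
7) 0000000
0000000
0000000
0001100
00^0100
0011000
0000000
0000000
8) 0000000
0000000
0000000
0001100
001>100
0011000
0000000
0000000
9) 0000000
0000000
0000000
0001100
0011100
001v000
0000000
0000000
10) 0000000
0000000
0000000
0001100
0011100
0010>00
0000000
0000000
11) 0000000
0000000
0000000
0001100
0011100
0010100
0000v00
0000000
12) 0000000
0000000
0000000
0001100
0011100
0010100
000<100
0000000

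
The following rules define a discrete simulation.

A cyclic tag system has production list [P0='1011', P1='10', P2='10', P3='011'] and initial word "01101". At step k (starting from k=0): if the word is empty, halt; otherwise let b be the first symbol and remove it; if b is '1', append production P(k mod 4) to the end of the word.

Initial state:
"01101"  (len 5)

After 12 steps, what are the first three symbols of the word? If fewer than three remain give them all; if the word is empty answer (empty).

gen 0: "01101"  (len 5)
gen 1: "1101"  (len 4)
gen 2: "10110"  (len 5)
gen 3: "011010"  (len 6)
gen 4: "11010"  (len 5)
gen 5: "10101011"  (len 8)
gen 6: "010101110"  (len 9)
gen 7: "10101110"  (len 8)
gen 8: "0101110011"  (len 10)
gen 9: "101110011"  (len 9)
gen 10: "0111001110"  (len 10)
gen 11: "111001110"  (len 9)
gen 12: "11001110011"  (len 11)

110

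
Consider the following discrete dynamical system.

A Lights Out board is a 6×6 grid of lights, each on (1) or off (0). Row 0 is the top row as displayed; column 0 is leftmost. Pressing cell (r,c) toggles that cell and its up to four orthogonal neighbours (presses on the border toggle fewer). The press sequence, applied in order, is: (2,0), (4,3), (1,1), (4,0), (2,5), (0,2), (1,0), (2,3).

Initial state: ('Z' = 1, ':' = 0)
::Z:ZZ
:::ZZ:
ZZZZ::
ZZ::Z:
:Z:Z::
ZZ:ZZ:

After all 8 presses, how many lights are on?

19

[0] ::Z:ZZ
:::ZZ:
ZZZZ::
ZZ::Z:
:Z:Z::
ZZ:ZZ:
[1] ::Z:ZZ
Z::ZZ:
::ZZ::
:Z::Z:
:Z:Z::
ZZ:ZZ:
[2] ::Z:ZZ
Z::ZZ:
::ZZ::
:Z:ZZ:
:ZZ:Z:
ZZ::Z:
[3] :ZZ:ZZ
:ZZZZ:
:ZZZ::
:Z:ZZ:
:ZZ:Z:
ZZ::Z:
[4] :ZZ:ZZ
:ZZZZ:
:ZZZ::
ZZ:ZZ:
Z:Z:Z:
:Z::Z:
[5] :ZZ:ZZ
:ZZZZZ
:ZZZZZ
ZZ:ZZZ
Z:Z:Z:
:Z::Z:
[6] :::ZZZ
:Z:ZZZ
:ZZZZZ
ZZ:ZZZ
Z:Z:Z:
:Z::Z:
[7] Z::ZZZ
Z::ZZZ
ZZZZZZ
ZZ:ZZZ
Z:Z:Z:
:Z::Z:
[8] Z::ZZZ
Z:::ZZ
ZZ:::Z
ZZ::ZZ
Z:Z:Z:
:Z::Z:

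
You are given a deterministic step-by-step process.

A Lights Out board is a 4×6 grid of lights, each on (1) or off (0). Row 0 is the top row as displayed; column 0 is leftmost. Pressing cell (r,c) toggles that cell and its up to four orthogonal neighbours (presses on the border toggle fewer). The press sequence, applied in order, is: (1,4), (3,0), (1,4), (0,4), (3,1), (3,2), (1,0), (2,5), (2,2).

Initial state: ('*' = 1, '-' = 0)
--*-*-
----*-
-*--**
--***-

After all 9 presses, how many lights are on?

step 0: --*-*-
----*-
-*--**
--***-
step 1: --*---
---*-*
-*---*
--***-
step 2: --*---
---*-*
**---*
*****-
step 3: --*-*-
----*-
**--**
*****-
step 4: --**-*
------
**--**
*****-
step 5: --**-*
------
*---**
---**-
step 6: --**-*
------
*-*-**
-**-*-
step 7: *-**-*
**----
--*-**
-**-*-
step 8: *-**-*
**---*
--*---
-**-**
step 9: *-**-*
***--*
-*-*--
-*--**

13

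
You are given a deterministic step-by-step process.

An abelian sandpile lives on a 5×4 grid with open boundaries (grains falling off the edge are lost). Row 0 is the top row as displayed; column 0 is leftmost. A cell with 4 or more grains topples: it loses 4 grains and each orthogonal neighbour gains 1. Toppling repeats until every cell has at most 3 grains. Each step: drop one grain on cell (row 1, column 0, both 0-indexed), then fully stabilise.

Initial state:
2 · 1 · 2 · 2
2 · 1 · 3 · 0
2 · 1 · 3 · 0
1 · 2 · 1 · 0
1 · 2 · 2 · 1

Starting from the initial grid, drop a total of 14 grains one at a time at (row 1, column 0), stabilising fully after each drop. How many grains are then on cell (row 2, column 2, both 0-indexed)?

k=0  2 · 1 · 2 · 2
2 · 1 · 3 · 0
2 · 1 · 3 · 0
1 · 2 · 1 · 0
1 · 2 · 2 · 1
k=1  2 · 1 · 2 · 2
3 · 1 · 3 · 0
2 · 1 · 3 · 0
1 · 2 · 1 · 0
1 · 2 · 2 · 1
k=2  3 · 1 · 2 · 2
0 · 2 · 3 · 0
3 · 1 · 3 · 0
1 · 2 · 1 · 0
1 · 2 · 2 · 1
k=3  3 · 1 · 2 · 2
1 · 2 · 3 · 0
3 · 1 · 3 · 0
1 · 2 · 1 · 0
1 · 2 · 2 · 1
k=4  3 · 1 · 2 · 2
2 · 2 · 3 · 0
3 · 1 · 3 · 0
1 · 2 · 1 · 0
1 · 2 · 2 · 1
k=5  3 · 1 · 2 · 2
3 · 2 · 3 · 0
3 · 1 · 3 · 0
1 · 2 · 1 · 0
1 · 2 · 2 · 1
k=6  0 · 2 · 2 · 2
2 · 3 · 3 · 0
0 · 2 · 3 · 0
2 · 2 · 1 · 0
1 · 2 · 2 · 1
k=7  0 · 2 · 2 · 2
3 · 3 · 3 · 0
0 · 2 · 3 · 0
2 · 2 · 1 · 0
1 · 2 · 2 · 1
k=8  1 · 3 · 3 · 2
1 · 2 · 1 · 1
2 · 0 · 1 · 1
2 · 3 · 2 · 0
1 · 2 · 2 · 1
k=9  1 · 3 · 3 · 2
2 · 2 · 1 · 1
2 · 0 · 1 · 1
2 · 3 · 2 · 0
1 · 2 · 2 · 1
k=10  1 · 3 · 3 · 2
3 · 2 · 1 · 1
2 · 0 · 1 · 1
2 · 3 · 2 · 0
1 · 2 · 2 · 1
k=11  2 · 3 · 3 · 2
0 · 3 · 1 · 1
3 · 0 · 1 · 1
2 · 3 · 2 · 0
1 · 2 · 2 · 1
k=12  2 · 3 · 3 · 2
1 · 3 · 1 · 1
3 · 0 · 1 · 1
2 · 3 · 2 · 0
1 · 2 · 2 · 1
k=13  2 · 3 · 3 · 2
2 · 3 · 1 · 1
3 · 0 · 1 · 1
2 · 3 · 2 · 0
1 · 2 · 2 · 1
k=14  2 · 3 · 3 · 2
3 · 3 · 1 · 1
3 · 0 · 1 · 1
2 · 3 · 2 · 0
1 · 2 · 2 · 1

1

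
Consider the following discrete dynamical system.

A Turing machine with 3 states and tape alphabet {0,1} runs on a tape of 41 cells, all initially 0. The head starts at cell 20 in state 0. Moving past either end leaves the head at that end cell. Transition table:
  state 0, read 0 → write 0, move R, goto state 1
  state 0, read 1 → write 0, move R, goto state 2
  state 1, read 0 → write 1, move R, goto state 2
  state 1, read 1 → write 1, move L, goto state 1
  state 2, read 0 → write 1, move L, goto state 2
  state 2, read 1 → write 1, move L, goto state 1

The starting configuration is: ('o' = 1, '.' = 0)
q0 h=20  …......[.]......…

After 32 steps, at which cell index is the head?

12

k=0  q0 h=20  …......[.]......…
k=1  q1 h=21  …......[.]......…
k=2  q2 h=22  ….....o[.]......…
k=3  q2 h=21  …......[o]o.....…
k=4  q1 h=20  …......[.]oo....…
k=5  q2 h=21  ….....o[o]o.....…
k=6  q1 h=20  …......[o]oo....…
k=7  q1 h=19  …......[.]ooo...…
k=8  q2 h=20  ….....o[o]oo....…
k=9  q1 h=19  …......[o]ooo...…
k=10  q1 h=18  …......[.]oooo..…
k=11  q2 h=19  ….....o[o]ooo...…
k=12  q1 h=18  …......[o]oooo..…
k=13  q1 h=17  …......[.]ooooo.…
k=14  q2 h=18  ….....o[o]oooo..…
k=15  q1 h=17  …......[o]ooooo.…
k=16  q1 h=16  …......[.]oooooo…
k=17  q2 h=17  ….....o[o]ooooo.…
k=18  q1 h=16  …......[o]oooooo…
k=19  q1 h=15  …......[.]oooooo…
k=20  q2 h=16  ….....o[o]oooooo…
k=21  q1 h=15  …......[o]oooooo…
k=22  q1 h=14  …......[.]oooooo…
k=23  q2 h=15  ….....o[o]oooooo…
k=24  q1 h=14  …......[o]oooooo…
k=25  q1 h=13  …......[.]oooooo…
k=26  q2 h=14  ….....o[o]oooooo…
k=27  q1 h=13  …......[o]oooooo…
k=28  q1 h=12  …......[.]oooooo…
k=29  q2 h=13  ….....o[o]oooooo…
k=30  q1 h=12  …......[o]oooooo…
k=31  q1 h=11  …......[.]oooooo…
k=32  q2 h=12  ….....o[o]oooooo…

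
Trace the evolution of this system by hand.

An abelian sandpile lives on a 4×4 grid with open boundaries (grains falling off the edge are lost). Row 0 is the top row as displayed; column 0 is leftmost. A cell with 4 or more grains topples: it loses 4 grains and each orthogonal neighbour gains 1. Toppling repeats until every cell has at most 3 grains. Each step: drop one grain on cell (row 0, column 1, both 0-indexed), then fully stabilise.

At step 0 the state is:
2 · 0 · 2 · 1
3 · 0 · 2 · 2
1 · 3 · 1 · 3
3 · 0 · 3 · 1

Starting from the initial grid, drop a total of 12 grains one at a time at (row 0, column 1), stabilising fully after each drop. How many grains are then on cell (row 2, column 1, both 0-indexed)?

step 0: 2 · 0 · 2 · 1
3 · 0 · 2 · 2
1 · 3 · 1 · 3
3 · 0 · 3 · 1
step 1: 2 · 1 · 2 · 1
3 · 0 · 2 · 2
1 · 3 · 1 · 3
3 · 0 · 3 · 1
step 2: 2 · 2 · 2 · 1
3 · 0 · 2 · 2
1 · 3 · 1 · 3
3 · 0 · 3 · 1
step 3: 2 · 3 · 2 · 1
3 · 0 · 2 · 2
1 · 3 · 1 · 3
3 · 0 · 3 · 1
step 4: 3 · 0 · 3 · 1
3 · 1 · 2 · 2
1 · 3 · 1 · 3
3 · 0 · 3 · 1
step 5: 3 · 1 · 3 · 1
3 · 1 · 2 · 2
1 · 3 · 1 · 3
3 · 0 · 3 · 1
step 6: 3 · 2 · 3 · 1
3 · 1 · 2 · 2
1 · 3 · 1 · 3
3 · 0 · 3 · 1
step 7: 3 · 3 · 3 · 1
3 · 1 · 2 · 2
1 · 3 · 1 · 3
3 · 0 · 3 · 1
step 8: 1 · 2 · 0 · 2
0 · 3 · 3 · 2
2 · 3 · 1 · 3
3 · 0 · 3 · 1
step 9: 1 · 3 · 0 · 2
0 · 3 · 3 · 2
2 · 3 · 1 · 3
3 · 0 · 3 · 1
step 10: 2 · 1 · 2 · 2
1 · 2 · 0 · 3
3 · 0 · 3 · 3
3 · 1 · 3 · 1
step 11: 2 · 2 · 2 · 2
1 · 2 · 0 · 3
3 · 0 · 3 · 3
3 · 1 · 3 · 1
step 12: 2 · 3 · 2 · 2
1 · 2 · 0 · 3
3 · 0 · 3 · 3
3 · 1 · 3 · 1

0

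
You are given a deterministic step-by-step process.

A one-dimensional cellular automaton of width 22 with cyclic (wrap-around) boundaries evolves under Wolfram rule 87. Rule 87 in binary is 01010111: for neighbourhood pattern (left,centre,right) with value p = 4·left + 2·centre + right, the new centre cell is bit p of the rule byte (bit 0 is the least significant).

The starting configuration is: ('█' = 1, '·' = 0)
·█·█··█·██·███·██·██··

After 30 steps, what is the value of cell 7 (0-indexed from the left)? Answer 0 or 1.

0

gen 0: ·█·█··█·██·███·██·██··
gen 1: ██·████··█···█··█··███
gen 2: ·█····█████████████···
gen 3: ██████············████
gen 4: ·····█████████████····
gen 5: █████············█████
gen 6: ····█████████████·····
gen 7: ████············██████
gen 8: ···█████████████······
gen 9: ███············███████
gen 10: ··█████████████·······
gen 11: ██············████████
gen 12: ·█████████████········
gen 13: █············█████████
gen 14: █████████████·········
gen 15: ············██████████
gen 16: ████████████·········█
gen 17: ···········██████████·
gen 18: ███████████·········██
gen 19: ··········██████████··
gen 20: ██████████·········███
gen 21: ·········██████████···
gen 22: █████████·········████
gen 23: ········██████████····
gen 24: ████████·········█████
gen 25: ·······██████████·····
gen 26: ███████·········██████
gen 27: ······██████████······
gen 28: ██████·········███████
gen 29: ·····██████████·······
gen 30: █████·········████████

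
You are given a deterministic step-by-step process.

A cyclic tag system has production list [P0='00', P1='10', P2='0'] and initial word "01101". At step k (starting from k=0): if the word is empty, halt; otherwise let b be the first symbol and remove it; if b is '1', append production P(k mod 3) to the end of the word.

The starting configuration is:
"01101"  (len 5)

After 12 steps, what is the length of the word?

0

[0] "01101"  (len 5)
[1] "1101"  (len 4)
[2] "10110"  (len 5)
[3] "01100"  (len 5)
[4] "1100"  (len 4)
[5] "10010"  (len 5)
[6] "00100"  (len 5)
[7] "0100"  (len 4)
[8] "100"  (len 3)
[9] "000"  (len 3)
[10] "00"  (len 2)
[11] "0"  (len 1)
[12] (halted — word empty)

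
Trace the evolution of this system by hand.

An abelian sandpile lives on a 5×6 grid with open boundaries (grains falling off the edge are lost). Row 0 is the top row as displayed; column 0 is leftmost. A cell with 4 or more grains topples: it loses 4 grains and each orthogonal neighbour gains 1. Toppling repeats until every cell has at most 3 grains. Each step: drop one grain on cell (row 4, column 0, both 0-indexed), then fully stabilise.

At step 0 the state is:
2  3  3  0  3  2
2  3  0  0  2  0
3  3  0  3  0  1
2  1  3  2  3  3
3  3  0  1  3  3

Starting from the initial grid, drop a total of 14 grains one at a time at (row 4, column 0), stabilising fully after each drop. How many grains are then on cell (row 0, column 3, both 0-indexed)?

1

k=0  2  3  3  0  3  2
2  3  0  0  2  0
3  3  0  3  0  1
2  1  3  2  3  3
3  3  0  1  3  3
k=1  2  3  3  0  3  2
2  3  0  0  2  0
3  3  0  3  0  1
3  2  3  2  3  3
1  0  1  1  3  3
k=2  2  3  3  0  3  2
2  3  0  0  2  0
3  3  0  3  0  1
3  2  3  2  3  3
2  0  1  1  3  3
k=3  2  3  3  0  3  2
2  3  0  0  2  0
3  3  0  3  0  1
3  2  3  2  3  3
3  0  1  1  3  3
k=4  0  2  0  1  3  2
1  2  2  0  2  0
2  2  2  3  0  1
2  1  0  3  3  3
1  2  2  1  3  3
k=5  0  2  0  1  3  2
1  2  2  0  2  0
2  2  2  3  0  1
2  1  0  3  3  3
2  2  2  1  3  3
k=6  0  2  0  1  3  2
1  2  2  0  2  0
2  2  2  3  0  1
2  1  0  3  3  3
3  2  2  1  3  3
k=7  0  2  0  1  3  2
1  2  2  0  2  0
2  2  2  3  0  1
3  1  0  3  3  3
0  3  2  1  3  3
k=8  0  2  0  1  3  2
1  2  2  0  2  0
2  2  2  3  0  1
3  1  0  3  3  3
1  3  2  1  3  3
k=9  0  2  0  1  3  2
1  2  2  0  2  0
2  2  2  3  0  1
3  1  0  3  3  3
2  3  2  1  3  3
k=10  0  2  0  1  3  2
1  2  2  0  2  0
2  2  2  3  0  1
3  1  0  3  3  3
3  3  2  1  3  3
k=11  0  2  0  1  3  2
1  2  2  0  2  0
3  2  2  3  0  1
0  3  0  3  3  3
2  0  3  1  3  3
k=12  0  2  0  1  3  2
1  2  2  0  2  0
3  2  2  3  0  1
0  3  0  3  3  3
3  0  3  1  3  3
k=13  0  2  0  1  3  2
1  2  2  0  2  0
3  2  2  3  0  1
1  3  0  3  3  3
0  1  3  1  3  3
k=14  0  2  0  1  3  2
1  2  2  0  2  0
3  2  2  3  0  1
1  3  0  3  3  3
1  1  3  1  3  3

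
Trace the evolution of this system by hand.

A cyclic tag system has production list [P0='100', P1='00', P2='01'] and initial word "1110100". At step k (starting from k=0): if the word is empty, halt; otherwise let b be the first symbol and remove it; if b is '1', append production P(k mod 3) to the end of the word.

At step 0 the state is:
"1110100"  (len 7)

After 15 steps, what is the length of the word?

5

step 0: "1110100"  (len 7)
step 1: "110100100"  (len 9)
step 2: "1010010000"  (len 10)
step 3: "01001000001"  (len 11)
step 4: "1001000001"  (len 10)
step 5: "00100000100"  (len 11)
step 6: "0100000100"  (len 10)
step 7: "100000100"  (len 9)
step 8: "0000010000"  (len 10)
step 9: "000010000"  (len 9)
step 10: "00010000"  (len 8)
step 11: "0010000"  (len 7)
step 12: "010000"  (len 6)
step 13: "10000"  (len 5)
step 14: "000000"  (len 6)
step 15: "00000"  (len 5)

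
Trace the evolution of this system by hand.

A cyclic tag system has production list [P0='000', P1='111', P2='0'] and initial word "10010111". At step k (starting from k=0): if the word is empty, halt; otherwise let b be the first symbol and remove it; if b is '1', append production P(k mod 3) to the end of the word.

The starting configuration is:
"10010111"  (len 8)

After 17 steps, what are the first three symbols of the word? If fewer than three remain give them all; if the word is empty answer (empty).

011

[0] "10010111"  (len 8)
[1] "0010111000"  (len 10)
[2] "010111000"  (len 9)
[3] "10111000"  (len 8)
[4] "0111000000"  (len 10)
[5] "111000000"  (len 9)
[6] "110000000"  (len 9)
[7] "10000000000"  (len 11)
[8] "0000000000111"  (len 13)
[9] "000000000111"  (len 12)
[10] "00000000111"  (len 11)
[11] "0000000111"  (len 10)
[12] "000000111"  (len 9)
[13] "00000111"  (len 8)
[14] "0000111"  (len 7)
[15] "000111"  (len 6)
[16] "00111"  (len 5)
[17] "0111"  (len 4)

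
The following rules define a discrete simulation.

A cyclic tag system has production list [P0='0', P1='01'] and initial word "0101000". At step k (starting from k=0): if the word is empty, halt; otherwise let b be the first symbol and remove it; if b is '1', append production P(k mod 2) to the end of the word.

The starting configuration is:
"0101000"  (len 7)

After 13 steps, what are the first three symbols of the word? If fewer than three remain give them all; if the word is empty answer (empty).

(empty)

gen 0: "0101000"  (len 7)
gen 1: "101000"  (len 6)
gen 2: "0100001"  (len 7)
gen 3: "100001"  (len 6)
gen 4: "0000101"  (len 7)
gen 5: "000101"  (len 6)
gen 6: "00101"  (len 5)
gen 7: "0101"  (len 4)
gen 8: "101"  (len 3)
gen 9: "010"  (len 3)
gen 10: "10"  (len 2)
gen 11: "00"  (len 2)
gen 12: "0"  (len 1)
gen 13: (halted — word empty)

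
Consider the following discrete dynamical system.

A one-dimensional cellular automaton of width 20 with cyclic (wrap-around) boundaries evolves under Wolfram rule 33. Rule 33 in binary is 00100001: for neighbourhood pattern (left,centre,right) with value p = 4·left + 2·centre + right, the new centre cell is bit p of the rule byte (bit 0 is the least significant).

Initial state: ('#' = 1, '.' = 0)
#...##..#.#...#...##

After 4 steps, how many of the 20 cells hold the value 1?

t=0: #...##..#.#...#...##
t=1: ..#......#..#...#...
t=2: #...####......#...##
t=3: ..#......####...#...
t=4: #...####......#...##

8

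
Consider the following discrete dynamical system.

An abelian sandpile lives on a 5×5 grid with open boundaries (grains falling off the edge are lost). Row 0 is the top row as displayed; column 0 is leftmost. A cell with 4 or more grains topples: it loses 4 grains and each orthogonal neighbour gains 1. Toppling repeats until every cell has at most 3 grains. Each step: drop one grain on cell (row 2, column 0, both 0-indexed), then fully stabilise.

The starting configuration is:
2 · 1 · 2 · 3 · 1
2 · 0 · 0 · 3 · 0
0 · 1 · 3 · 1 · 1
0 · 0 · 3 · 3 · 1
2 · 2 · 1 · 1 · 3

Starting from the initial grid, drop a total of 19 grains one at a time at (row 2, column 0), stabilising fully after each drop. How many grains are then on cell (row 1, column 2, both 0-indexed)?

1

k=0  2 · 1 · 2 · 3 · 1
2 · 0 · 0 · 3 · 0
0 · 1 · 3 · 1 · 1
0 · 0 · 3 · 3 · 1
2 · 2 · 1 · 1 · 3
k=1  2 · 1 · 2 · 3 · 1
2 · 0 · 0 · 3 · 0
1 · 1 · 3 · 1 · 1
0 · 0 · 3 · 3 · 1
2 · 2 · 1 · 1 · 3
k=2  2 · 1 · 2 · 3 · 1
2 · 0 · 0 · 3 · 0
2 · 1 · 3 · 1 · 1
0 · 0 · 3 · 3 · 1
2 · 2 · 1 · 1 · 3
k=3  2 · 1 · 2 · 3 · 1
2 · 0 · 0 · 3 · 0
3 · 1 · 3 · 1 · 1
0 · 0 · 3 · 3 · 1
2 · 2 · 1 · 1 · 3
k=4  2 · 1 · 2 · 3 · 1
3 · 0 · 0 · 3 · 0
0 · 2 · 3 · 1 · 1
1 · 0 · 3 · 3 · 1
2 · 2 · 1 · 1 · 3
k=5  2 · 1 · 2 · 3 · 1
3 · 0 · 0 · 3 · 0
1 · 2 · 3 · 1 · 1
1 · 0 · 3 · 3 · 1
2 · 2 · 1 · 1 · 3
k=6  2 · 1 · 2 · 3 · 1
3 · 0 · 0 · 3 · 0
2 · 2 · 3 · 1 · 1
1 · 0 · 3 · 3 · 1
2 · 2 · 1 · 1 · 3
k=7  2 · 1 · 2 · 3 · 1
3 · 0 · 0 · 3 · 0
3 · 2 · 3 · 1 · 1
1 · 0 · 3 · 3 · 1
2 · 2 · 1 · 1 · 3
k=8  3 · 1 · 2 · 3 · 1
0 · 1 · 0 · 3 · 0
1 · 3 · 3 · 1 · 1
2 · 0 · 3 · 3 · 1
2 · 2 · 1 · 1 · 3
k=9  3 · 1 · 2 · 3 · 1
0 · 1 · 0 · 3 · 0
2 · 3 · 3 · 1 · 1
2 · 0 · 3 · 3 · 1
2 · 2 · 1 · 1 · 3
k=10  3 · 1 · 2 · 3 · 1
0 · 1 · 0 · 3 · 0
3 · 3 · 3 · 1 · 1
2 · 0 · 3 · 3 · 1
2 · 2 · 1 · 1 · 3
k=11  3 · 1 · 2 · 3 · 1
1 · 2 · 1 · 3 · 0
1 · 1 · 1 · 3 · 1
3 · 2 · 1 · 0 · 2
2 · 2 · 2 · 2 · 3
k=12  3 · 1 · 2 · 3 · 1
1 · 2 · 1 · 3 · 0
2 · 1 · 1 · 3 · 1
3 · 2 · 1 · 0 · 2
2 · 2 · 2 · 2 · 3
k=13  3 · 1 · 2 · 3 · 1
1 · 2 · 1 · 3 · 0
3 · 1 · 1 · 3 · 1
3 · 2 · 1 · 0 · 2
2 · 2 · 2 · 2 · 3
k=14  3 · 1 · 2 · 3 · 1
2 · 2 · 1 · 3 · 0
1 · 2 · 1 · 3 · 1
0 · 3 · 1 · 0 · 2
3 · 2 · 2 · 2 · 3
k=15  3 · 1 · 2 · 3 · 1
2 · 2 · 1 · 3 · 0
2 · 2 · 1 · 3 · 1
0 · 3 · 1 · 0 · 2
3 · 2 · 2 · 2 · 3
k=16  3 · 1 · 2 · 3 · 1
2 · 2 · 1 · 3 · 0
3 · 2 · 1 · 3 · 1
0 · 3 · 1 · 0 · 2
3 · 2 · 2 · 2 · 3
k=17  3 · 1 · 2 · 3 · 1
3 · 2 · 1 · 3 · 0
0 · 3 · 1 · 3 · 1
1 · 3 · 1 · 0 · 2
3 · 2 · 2 · 2 · 3
k=18  3 · 1 · 2 · 3 · 1
3 · 2 · 1 · 3 · 0
1 · 3 · 1 · 3 · 1
1 · 3 · 1 · 0 · 2
3 · 2 · 2 · 2 · 3
k=19  3 · 1 · 2 · 3 · 1
3 · 2 · 1 · 3 · 0
2 · 3 · 1 · 3 · 1
1 · 3 · 1 · 0 · 2
3 · 2 · 2 · 2 · 3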